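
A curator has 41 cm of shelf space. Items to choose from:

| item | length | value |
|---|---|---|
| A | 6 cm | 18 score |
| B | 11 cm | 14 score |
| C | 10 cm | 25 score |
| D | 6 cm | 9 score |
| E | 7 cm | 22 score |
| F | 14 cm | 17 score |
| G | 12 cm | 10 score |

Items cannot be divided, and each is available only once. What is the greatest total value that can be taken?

Check high-value combinations within 41 cm:
- A+B+C+D+E: length 6+11+10+6+7=40, value 18+14+25+9+22=88
- A+C+D+E+G: length 6+10+6+7+12=41, value 18+25+9+22+10=84
- A+C+E+F: length 6+10+7+14=37, value 18+25+22+17=82
Best: 88 score.

88 score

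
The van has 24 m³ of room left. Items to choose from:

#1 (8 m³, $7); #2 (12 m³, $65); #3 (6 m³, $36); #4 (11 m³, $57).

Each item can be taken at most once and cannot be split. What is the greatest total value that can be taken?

This is a 0/1 knapsack; check combinations near the capacity.
- #2+#4: volume 12+11=23, value 65+57=122
- #2+#3: volume 12+6=18, value 65+36=101
- #3+#4: volume 6+11=17, value 36+57=93
- #1+#2: volume 8+12=20, value 7+65=72
Best: $122.

$122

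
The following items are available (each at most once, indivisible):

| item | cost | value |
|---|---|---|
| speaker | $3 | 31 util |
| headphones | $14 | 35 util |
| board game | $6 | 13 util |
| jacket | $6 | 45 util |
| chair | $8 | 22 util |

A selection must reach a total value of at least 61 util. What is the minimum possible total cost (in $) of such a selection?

Subsets with value ≥ 61, sorted by total cost:
- speaker+jacket: cost 9, value 76
- jacket+chair: cost 14, value 67
- speaker+board game+jacket: cost 15, value 89
Minimum cost: 9 $.

9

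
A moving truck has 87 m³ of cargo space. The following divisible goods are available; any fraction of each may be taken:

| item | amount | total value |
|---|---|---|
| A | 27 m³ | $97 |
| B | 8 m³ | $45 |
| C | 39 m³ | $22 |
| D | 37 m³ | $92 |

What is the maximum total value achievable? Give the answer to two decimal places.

Take in order of value per unit:
- B (45/8 per unit): all 8 → value 45, running total 45.00
- A (97/27 per unit): all 27 → value 97, running total 142.00
- D (92/37 per unit): all 37 → value 92, running total 234.00
- C (22/39 per unit): 15 of 39 → value 15×22/39 = 8.4615, running total 242.46
Total 242.46.

242.46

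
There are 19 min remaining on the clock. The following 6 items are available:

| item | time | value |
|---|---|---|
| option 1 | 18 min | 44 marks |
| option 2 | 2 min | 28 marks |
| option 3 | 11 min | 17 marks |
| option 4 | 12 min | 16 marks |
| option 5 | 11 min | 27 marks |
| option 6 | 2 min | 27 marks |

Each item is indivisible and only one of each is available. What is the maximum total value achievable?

This is a 0/1 knapsack; check combinations near the capacity.
- option 2+option 5+option 6: time 2+11+2=15, value 28+27+27=82
- option 2+option 3+option 6: time 2+11+2=15, value 28+17+27=72
- option 2+option 4+option 6: time 2+12+2=16, value 28+16+27=71
- option 2+option 6: time 2+2=4, value 28+27=55
Best: 82 marks.

82 marks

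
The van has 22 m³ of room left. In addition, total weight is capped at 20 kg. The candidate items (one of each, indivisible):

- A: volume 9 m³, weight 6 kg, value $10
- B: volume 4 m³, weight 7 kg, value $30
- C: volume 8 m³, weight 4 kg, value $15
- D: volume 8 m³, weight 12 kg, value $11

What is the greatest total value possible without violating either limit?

Feasible sets respecting both limits:
- A+B+C: volume 21, weight 17, value 55
- B+C: volume 12, weight 11, value 45
- B+D: volume 12, weight 19, value 41
- A+B: volume 13, weight 13, value 40
Best: $55.

$55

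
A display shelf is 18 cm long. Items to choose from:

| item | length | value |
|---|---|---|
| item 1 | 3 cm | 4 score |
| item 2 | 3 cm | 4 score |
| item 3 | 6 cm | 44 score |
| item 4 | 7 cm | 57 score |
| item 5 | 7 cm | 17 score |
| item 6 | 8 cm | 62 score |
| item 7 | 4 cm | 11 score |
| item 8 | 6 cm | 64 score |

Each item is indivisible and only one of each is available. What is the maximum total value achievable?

Check high-value combinations within 18 cm:
- item 6+item 7+item 8: length 8+4+6=18, value 62+11+64=137
- item 4+item 7+item 8: length 7+4+6=17, value 57+11+64=132
- item 1+item 6+item 8: length 3+8+6=17, value 4+62+64=130
- item 2+item 6+item 8: length 3+8+6=17, value 4+62+64=130
- item 6+item 8: length 8+6=14, value 62+64=126
Best: 137 score.

137 score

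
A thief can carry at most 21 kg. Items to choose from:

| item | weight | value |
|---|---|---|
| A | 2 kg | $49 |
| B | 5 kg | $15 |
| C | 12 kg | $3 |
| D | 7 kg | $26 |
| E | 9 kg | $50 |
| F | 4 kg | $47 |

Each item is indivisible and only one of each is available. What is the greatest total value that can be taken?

This is a 0/1 knapsack; check combinations near the capacity.
- A+B+E+F: weight 2+5+9+4=20, value 49+15+50+47=161
- A+E+F: weight 2+9+4=15, value 49+50+47=146
- A+B+D+F: weight 2+5+7+4=18, value 49+15+26+47=137
- A+D+E: weight 2+7+9=18, value 49+26+50=125
Best: $161.

$161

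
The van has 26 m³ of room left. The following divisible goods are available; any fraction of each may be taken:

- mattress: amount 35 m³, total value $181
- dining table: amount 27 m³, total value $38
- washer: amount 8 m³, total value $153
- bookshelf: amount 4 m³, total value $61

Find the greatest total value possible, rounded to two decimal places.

Take in order of value per unit:
- washer (153/8 per unit): all 8 → value 153, running total 153.00
- bookshelf (61/4 per unit): all 4 → value 61, running total 214.00
- mattress (181/35 per unit): 14 of 35 → value 14×181/35 = 72.4000, running total 286.40
Total 286.40.

286.40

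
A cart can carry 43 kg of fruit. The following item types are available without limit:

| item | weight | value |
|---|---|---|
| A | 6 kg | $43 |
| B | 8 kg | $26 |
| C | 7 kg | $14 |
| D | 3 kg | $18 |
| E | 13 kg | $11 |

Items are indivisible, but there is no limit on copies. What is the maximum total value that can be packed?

Best value-per-unit is A at 43/6, and filling with it alone uses weight 7×6=42. No mix of the others beats 7×43 = 301.

$301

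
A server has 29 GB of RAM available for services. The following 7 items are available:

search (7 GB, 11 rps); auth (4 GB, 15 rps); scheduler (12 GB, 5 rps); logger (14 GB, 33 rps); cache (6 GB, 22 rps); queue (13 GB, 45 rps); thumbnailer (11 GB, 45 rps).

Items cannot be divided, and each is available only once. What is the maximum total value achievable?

105 rps

This is a 0/1 knapsack; check combinations near the capacity.
- auth+queue+thumbnailer: memory 4+13+11=28, value 15+45+45=105
- search+auth+cache+thumbnailer: memory 7+4+6+11=28, value 11+15+22+45=93
- auth+logger+thumbnailer: memory 4+14+11=29, value 15+33+45=93
Best: 105 rps.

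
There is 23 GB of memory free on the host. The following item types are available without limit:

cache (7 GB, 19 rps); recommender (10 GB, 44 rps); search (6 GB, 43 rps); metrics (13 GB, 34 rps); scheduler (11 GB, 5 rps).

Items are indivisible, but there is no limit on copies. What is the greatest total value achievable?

Best value-per-unit is search at 43/6; filling with it alone gives 3×43 = 129.
Optimal mix: 1×recommender + 2×search → memory 22, value 130.

130 rps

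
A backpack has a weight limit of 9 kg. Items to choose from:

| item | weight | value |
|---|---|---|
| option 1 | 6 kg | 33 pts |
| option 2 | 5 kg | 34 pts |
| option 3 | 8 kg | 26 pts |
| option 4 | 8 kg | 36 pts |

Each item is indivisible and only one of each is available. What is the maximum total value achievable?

Check high-value combinations within 9 kg:
- option 4: weight 8, value 36
- option 2: weight 5, value 34
- option 1: weight 6, value 33
- option 3: weight 8, value 26
Best: 36 pts.

36 pts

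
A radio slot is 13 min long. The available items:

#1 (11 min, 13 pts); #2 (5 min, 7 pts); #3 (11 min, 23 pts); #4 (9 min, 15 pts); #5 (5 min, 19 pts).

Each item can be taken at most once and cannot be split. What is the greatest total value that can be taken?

26 pts

Check high-value combinations within 13 min:
- #2+#5: duration 5+5=10, value 7+19=26
- #3: duration 11, value 23
- #5: duration 5, value 19
Best: 26 pts.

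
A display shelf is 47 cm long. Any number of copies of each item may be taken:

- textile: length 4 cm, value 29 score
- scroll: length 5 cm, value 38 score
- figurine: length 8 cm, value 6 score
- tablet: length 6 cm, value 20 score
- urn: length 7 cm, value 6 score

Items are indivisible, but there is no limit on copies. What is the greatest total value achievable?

Best value-per-unit is scroll at 38/5; filling with it alone gives 9×38 = 342.
Optimal mix: 3×textile + 7×scroll → length 47, value 353.

353 score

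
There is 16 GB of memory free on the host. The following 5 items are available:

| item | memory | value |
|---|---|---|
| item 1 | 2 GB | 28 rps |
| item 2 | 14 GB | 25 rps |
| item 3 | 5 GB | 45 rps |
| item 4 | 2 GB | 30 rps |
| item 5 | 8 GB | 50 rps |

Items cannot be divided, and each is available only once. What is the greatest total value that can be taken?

This is a 0/1 knapsack; check combinations near the capacity.
- item 3+item 4+item 5: memory 5+2+8=15, value 45+30+50=125
- item 1+item 3+item 5: memory 2+5+8=15, value 28+45+50=123
- item 1+item 4+item 5: memory 2+2+8=12, value 28+30+50=108
- item 1+item 3+item 4: memory 2+5+2=9, value 28+45+30=103
- item 3+item 5: memory 5+8=13, value 45+50=95
Best: 125 rps.

125 rps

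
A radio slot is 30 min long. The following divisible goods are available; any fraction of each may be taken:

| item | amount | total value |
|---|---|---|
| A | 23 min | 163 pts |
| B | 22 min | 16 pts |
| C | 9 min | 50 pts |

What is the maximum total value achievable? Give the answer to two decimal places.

201.89

Take in order of value per unit:
- A (163/23 per unit): all 23 → value 163, running total 163.00
- C (50/9 per unit): 7 of 9 → value 7×50/9 = 38.8889, running total 201.89
Total 201.89.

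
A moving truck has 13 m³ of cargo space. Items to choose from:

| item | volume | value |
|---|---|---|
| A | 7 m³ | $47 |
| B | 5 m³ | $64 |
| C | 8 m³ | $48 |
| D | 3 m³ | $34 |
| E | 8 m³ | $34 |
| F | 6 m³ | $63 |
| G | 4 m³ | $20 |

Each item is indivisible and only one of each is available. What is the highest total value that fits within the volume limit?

This is a 0/1 knapsack; check combinations near the capacity.
- B+F: volume 5+6=11, value 64+63=127
- B+D+G: volume 5+3+4=12, value 64+34+20=118
- D+F+G: volume 3+6+4=13, value 34+63+20=117
- B+C: volume 5+8=13, value 64+48=112
- A+B: volume 7+5=12, value 47+64=111
Best: $127.

$127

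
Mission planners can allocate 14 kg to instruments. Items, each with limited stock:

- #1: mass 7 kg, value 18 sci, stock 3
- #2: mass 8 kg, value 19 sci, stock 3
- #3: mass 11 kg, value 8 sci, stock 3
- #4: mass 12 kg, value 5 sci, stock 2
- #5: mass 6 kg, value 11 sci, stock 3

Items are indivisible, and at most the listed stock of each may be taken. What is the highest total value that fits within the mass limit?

Top feasible selections:
- 2×#1: mass 14, value 36
- 1×#2 + 1×#5: mass 14, value 30
- 1×#1 + 1×#5: mass 13, value 29
Best: 36 sci.

36 sci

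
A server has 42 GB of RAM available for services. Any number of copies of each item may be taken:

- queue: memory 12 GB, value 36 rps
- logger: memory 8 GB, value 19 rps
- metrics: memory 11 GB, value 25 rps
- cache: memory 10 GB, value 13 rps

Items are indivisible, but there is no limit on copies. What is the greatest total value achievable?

110 rps

Best value-per-unit is queue at 36/12; filling with it alone gives 3×36 = 108.
Optimal mix: 2×queue + 2×logger → memory 40, value 110.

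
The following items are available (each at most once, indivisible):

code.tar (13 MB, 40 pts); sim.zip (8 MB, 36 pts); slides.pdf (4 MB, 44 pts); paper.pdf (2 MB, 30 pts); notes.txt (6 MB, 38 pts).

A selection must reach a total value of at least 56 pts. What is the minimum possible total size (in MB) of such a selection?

Subsets with value ≥ 56, sorted by total size:
- slides.pdf+paper.pdf: size 6, value 74
- paper.pdf+notes.txt: size 8, value 68
Minimum size: 6 MB.

6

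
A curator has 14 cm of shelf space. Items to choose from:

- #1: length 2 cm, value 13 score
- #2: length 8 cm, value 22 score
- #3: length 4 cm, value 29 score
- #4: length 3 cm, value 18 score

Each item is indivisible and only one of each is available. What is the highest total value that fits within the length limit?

This is a 0/1 knapsack; check combinations near the capacity.
- #1+#2+#3: length 2+8+4=14, value 13+22+29=64
- #1+#3+#4: length 2+4+3=9, value 13+29+18=60
- #1+#2+#4: length 2+8+3=13, value 13+22+18=53
- #2+#3: length 8+4=12, value 22+29=51
- #3+#4: length 4+3=7, value 29+18=47
Best: 64 score.

64 score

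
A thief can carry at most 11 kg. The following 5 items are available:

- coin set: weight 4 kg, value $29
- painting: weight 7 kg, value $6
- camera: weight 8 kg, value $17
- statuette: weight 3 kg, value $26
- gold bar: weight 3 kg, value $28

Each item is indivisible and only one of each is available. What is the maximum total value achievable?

Check high-value combinations within 11 kg:
- coin set+statuette+gold bar: weight 4+3+3=10, value 29+26+28=83
- coin set+gold bar: weight 4+3=7, value 29+28=57
- coin set+statuette: weight 4+3=7, value 29+26=55
- statuette+gold bar: weight 3+3=6, value 26+28=54
- camera+gold bar: weight 8+3=11, value 17+28=45
Best: $83.

$83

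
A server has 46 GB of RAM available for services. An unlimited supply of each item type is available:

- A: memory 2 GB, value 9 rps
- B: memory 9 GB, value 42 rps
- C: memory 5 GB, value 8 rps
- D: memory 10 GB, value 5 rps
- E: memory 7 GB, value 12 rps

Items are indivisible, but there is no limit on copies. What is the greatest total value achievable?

213 rps

Best value-per-unit is B at 42/9; filling with it alone gives 5×42 = 210.
Optimal mix: 5×A + 4×B → memory 46, value 213.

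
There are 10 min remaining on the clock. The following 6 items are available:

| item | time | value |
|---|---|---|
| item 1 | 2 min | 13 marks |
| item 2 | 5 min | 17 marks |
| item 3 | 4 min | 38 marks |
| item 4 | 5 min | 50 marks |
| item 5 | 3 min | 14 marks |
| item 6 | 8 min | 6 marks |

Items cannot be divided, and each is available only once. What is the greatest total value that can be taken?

88 marks

Check high-value combinations within 10 min:
- item 3+item 4: time 4+5=9, value 38+50=88
- item 1+item 4+item 5: time 2+5+3=10, value 13+50+14=77
- item 2+item 4: time 5+5=10, value 17+50=67
Best: 88 marks.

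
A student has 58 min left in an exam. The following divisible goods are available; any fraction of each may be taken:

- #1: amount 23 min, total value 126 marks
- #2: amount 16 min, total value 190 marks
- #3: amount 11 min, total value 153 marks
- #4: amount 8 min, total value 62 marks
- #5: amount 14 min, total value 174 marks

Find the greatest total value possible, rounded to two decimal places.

628.30

Take in order of value per unit:
- #3 (153/11 per unit): all 11 → value 153, running total 153.00
- #5 (174/14 per unit): all 14 → value 174, running total 327.00
- #2 (190/16 per unit): all 16 → value 190, running total 517.00
- #4 (62/8 per unit): all 8 → value 62, running total 579.00
- #1 (126/23 per unit): 9 of 23 → value 9×126/23 = 49.3043, running total 628.30
Total 628.30.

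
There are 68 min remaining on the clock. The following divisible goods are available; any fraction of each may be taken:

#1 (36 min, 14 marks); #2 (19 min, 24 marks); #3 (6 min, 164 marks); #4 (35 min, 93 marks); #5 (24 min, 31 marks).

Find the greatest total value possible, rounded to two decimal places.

291.79

Take in order of value per unit:
- #3 (164/6 per unit): all 6 → value 164, running total 164.00
- #4 (93/35 per unit): all 35 → value 93, running total 257.00
- #5 (31/24 per unit): all 24 → value 31, running total 288.00
- #2 (24/19 per unit): 3 of 19 → value 3×24/19 = 3.7895, running total 291.79
Total 291.79.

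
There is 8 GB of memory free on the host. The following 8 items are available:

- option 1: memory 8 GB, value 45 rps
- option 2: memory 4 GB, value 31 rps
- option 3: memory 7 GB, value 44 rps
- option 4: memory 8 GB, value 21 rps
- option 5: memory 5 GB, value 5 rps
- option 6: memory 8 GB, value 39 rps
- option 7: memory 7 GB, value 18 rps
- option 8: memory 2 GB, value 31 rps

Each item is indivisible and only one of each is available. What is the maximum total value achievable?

Check high-value combinations within 8 GB:
- option 2+option 8: memory 4+2=6, value 31+31=62
- option 1: memory 8, value 45
- option 3: memory 7, value 44
- option 6: memory 8, value 39
Best: 62 rps.

62 rps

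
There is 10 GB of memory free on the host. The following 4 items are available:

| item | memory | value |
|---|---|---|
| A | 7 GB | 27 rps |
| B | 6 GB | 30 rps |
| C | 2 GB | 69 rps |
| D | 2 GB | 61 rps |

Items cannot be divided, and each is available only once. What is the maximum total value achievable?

Check high-value combinations within 10 GB:
- B+C+D: memory 6+2+2=10, value 30+69+61=160
- C+D: memory 2+2=4, value 69+61=130
- B+C: memory 6+2=8, value 30+69=99
Best: 160 rps.

160 rps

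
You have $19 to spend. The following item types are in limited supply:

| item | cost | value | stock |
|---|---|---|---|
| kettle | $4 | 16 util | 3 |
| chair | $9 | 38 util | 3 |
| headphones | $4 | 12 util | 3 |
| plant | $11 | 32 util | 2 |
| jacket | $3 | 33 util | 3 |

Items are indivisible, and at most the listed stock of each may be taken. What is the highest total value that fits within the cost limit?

137 util

Best selections within cost 19 and stock limits:
- 1×chair + 3×jacket: cost 18, value 137
- 2×kettle + 3×jacket: cost 17, value 131
Best: 137 util.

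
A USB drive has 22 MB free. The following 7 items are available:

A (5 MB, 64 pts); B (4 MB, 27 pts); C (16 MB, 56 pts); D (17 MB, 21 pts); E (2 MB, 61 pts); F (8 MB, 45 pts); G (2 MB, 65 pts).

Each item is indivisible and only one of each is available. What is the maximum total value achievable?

262 pts

Check high-value combinations within 22 MB:
- A+B+E+F+G: size 5+4+2+8+2=21, value 64+27+61+45+65=262
- A+E+F+G: size 5+2+8+2=17, value 64+61+45+65=235
- A+B+E+G: size 5+4+2+2=13, value 64+27+61+65=217
- A+B+F+G: size 5+4+8+2=19, value 64+27+45+65=201
- B+E+F+G: size 4+2+8+2=16, value 27+61+45+65=198
Best: 262 pts.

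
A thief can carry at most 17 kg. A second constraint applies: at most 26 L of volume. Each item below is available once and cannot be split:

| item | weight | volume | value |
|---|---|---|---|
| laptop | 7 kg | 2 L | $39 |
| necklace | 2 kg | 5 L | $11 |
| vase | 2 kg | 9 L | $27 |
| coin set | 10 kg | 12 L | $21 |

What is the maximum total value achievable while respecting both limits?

$77

Feasible sets respecting both limits:
- laptop+necklace+vase: weight 11, volume 16, value 77
- laptop+vase: weight 9, volume 11, value 66
- laptop+coin set: weight 17, volume 14, value 60
- necklace+vase+coin set: weight 14, volume 26, value 59
Best: $77.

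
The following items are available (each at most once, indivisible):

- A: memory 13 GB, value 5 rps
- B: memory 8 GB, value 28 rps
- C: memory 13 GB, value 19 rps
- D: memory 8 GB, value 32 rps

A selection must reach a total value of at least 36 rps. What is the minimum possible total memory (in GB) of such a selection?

16

Subsets with value ≥ 36, sorted by total memory:
- B+D: memory 16, value 60
- C+D: memory 21, value 51
- B+C: memory 21, value 47
- A+D: memory 21, value 37
Minimum memory: 16 GB.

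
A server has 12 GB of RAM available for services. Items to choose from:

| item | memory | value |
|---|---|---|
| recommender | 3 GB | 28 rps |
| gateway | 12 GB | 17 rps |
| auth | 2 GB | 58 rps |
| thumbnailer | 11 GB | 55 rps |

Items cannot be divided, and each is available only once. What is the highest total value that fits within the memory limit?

86 rps

Check high-value combinations within 12 GB:
- recommender+auth: memory 3+2=5, value 28+58=86
- auth: memory 2, value 58
- thumbnailer: memory 11, value 55
- recommender: memory 3, value 28
Best: 86 rps.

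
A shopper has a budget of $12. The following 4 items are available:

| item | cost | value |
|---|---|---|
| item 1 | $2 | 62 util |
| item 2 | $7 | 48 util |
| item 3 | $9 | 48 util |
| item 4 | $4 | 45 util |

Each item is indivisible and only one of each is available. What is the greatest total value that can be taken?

110 util

This is a 0/1 knapsack; check combinations near the capacity.
- item 1+item 2: cost 2+7=9, value 62+48=110
- item 1+item 3: cost 2+9=11, value 62+48=110
- item 1+item 4: cost 2+4=6, value 62+45=107
Best: 110 util.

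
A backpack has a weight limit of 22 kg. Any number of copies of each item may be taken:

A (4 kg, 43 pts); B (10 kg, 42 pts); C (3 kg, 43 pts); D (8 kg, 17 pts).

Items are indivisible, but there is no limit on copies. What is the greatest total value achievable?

Best value-per-unit is C at 43/3; filling with it alone gives 7×43 = 301.
Optimal mix: 1×A + 6×C → weight 22, value 301.

301 pts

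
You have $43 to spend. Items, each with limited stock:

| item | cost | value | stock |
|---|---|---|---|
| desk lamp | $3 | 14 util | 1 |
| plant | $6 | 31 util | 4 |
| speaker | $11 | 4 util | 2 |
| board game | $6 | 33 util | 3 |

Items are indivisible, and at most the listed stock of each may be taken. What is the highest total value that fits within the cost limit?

Best selections within cost 43 and stock limits:
- 4×plant + 3×board game: cost 42, value 223
- 1×desk lamp + 3×plant + 3×board game: cost 39, value 206
- 1×desk lamp + 4×plant + 2×board game: cost 39, value 204
Best: 223 util.

223 util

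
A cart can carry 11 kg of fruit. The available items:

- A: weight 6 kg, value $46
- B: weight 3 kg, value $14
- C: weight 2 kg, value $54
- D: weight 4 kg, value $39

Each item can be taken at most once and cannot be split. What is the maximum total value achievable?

Check high-value combinations within 11 kg:
- A+B+C: weight 6+3+2=11, value 46+14+54=114
- B+C+D: weight 3+2+4=9, value 14+54+39=107
- A+C: weight 6+2=8, value 46+54=100
- C+D: weight 2+4=6, value 54+39=93
- A+D: weight 6+4=10, value 46+39=85
Best: $114.

$114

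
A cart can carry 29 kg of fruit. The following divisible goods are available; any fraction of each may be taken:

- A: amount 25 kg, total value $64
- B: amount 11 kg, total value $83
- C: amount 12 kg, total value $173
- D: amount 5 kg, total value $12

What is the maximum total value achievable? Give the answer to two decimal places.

Take in order of value per unit:
- C (173/12 per unit): all 12 → value 173, running total 173.00
- B (83/11 per unit): all 11 → value 83, running total 256.00
- A (64/25 per unit): 6 of 25 → value 6×64/25 = 15.3600, running total 271.36
Total 271.36.

271.36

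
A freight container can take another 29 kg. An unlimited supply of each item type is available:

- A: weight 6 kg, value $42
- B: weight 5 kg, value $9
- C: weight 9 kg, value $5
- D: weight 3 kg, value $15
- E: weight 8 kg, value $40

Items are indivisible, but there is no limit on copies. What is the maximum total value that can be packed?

Best value-per-unit is A at 42/6; filling with it alone gives 4×42 = 168.
Optimal mix: 4×A + 1×D → weight 27, value 183.

$183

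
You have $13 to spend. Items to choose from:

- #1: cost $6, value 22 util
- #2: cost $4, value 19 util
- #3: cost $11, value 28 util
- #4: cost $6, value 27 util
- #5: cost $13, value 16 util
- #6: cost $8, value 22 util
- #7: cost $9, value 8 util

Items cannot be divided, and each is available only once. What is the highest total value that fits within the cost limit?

Check high-value combinations within $13:
- #1+#4: cost 6+6=12, value 22+27=49
- #2+#4: cost 4+6=10, value 19+27=46
- #1+#2: cost 6+4=10, value 22+19=41
- #2+#6: cost 4+8=12, value 19+22=41
Best: 49 util.

49 util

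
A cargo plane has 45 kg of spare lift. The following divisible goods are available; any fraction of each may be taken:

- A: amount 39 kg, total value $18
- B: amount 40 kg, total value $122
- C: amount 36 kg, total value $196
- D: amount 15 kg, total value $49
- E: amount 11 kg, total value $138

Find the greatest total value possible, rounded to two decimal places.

Take in order of value per unit:
- E (138/11 per unit): all 11 → value 138, running total 138.00
- C (196/36 per unit): 34 of 36 → value 34×196/36 = 185.1111, running total 323.11
Total 323.11.

323.11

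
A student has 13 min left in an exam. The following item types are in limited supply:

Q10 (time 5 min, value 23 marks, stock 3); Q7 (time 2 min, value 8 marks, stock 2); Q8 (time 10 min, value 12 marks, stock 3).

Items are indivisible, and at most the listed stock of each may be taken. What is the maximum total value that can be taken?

Top feasible selections:
- 2×Q10 + 1×Q7: time 12, value 54
- 2×Q10: time 10, value 46
- 1×Q10 + 2×Q7: time 9, value 39
Best: 54 marks.

54 marks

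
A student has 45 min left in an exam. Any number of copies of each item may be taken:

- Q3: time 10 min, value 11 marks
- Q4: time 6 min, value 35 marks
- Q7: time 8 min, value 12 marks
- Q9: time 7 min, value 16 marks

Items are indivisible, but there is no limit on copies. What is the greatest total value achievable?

Best value-per-unit is Q4 at 35/6, and filling with it alone uses time 7×6=42. No mix of the others beats 7×35 = 245.

245 marks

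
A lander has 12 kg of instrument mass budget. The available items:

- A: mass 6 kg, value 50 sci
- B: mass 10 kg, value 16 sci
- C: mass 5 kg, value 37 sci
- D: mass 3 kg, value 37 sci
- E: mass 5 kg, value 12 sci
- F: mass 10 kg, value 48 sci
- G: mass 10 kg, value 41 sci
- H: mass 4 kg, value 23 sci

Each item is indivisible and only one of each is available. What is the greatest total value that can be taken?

97 sci

Check high-value combinations within 12 kg:
- C+D+H: mass 5+3+4=12, value 37+37+23=97
- A+D: mass 6+3=9, value 50+37=87
- A+C: mass 6+5=11, value 50+37=87
- C+D: mass 5+3=8, value 37+37=74
- A+H: mass 6+4=10, value 50+23=73
Best: 97 sci.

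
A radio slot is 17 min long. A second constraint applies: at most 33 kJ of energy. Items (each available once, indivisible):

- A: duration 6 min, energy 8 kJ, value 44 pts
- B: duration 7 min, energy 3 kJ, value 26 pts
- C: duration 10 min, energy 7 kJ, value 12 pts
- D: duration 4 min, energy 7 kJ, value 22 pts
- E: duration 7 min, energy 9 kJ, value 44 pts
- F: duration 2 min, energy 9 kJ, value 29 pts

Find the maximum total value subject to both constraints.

117 pts

Feasible sets respecting both limits:
- A+E+F: duration 15, energy 26, value 117
- A+D+E: duration 17, energy 24, value 110
- A+B+F: duration 15, energy 20, value 99
- B+E+F: duration 16, energy 21, value 99
Best: 117 pts.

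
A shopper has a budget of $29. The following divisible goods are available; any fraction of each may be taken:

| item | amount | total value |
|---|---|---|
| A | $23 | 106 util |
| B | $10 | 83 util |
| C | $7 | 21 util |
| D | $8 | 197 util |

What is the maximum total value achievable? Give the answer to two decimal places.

330.70

Take in order of value per unit:
- D (197/8 per unit): all 8 → value 197, running total 197.00
- B (83/10 per unit): all 10 → value 83, running total 280.00
- A (106/23 per unit): 11 of 23 → value 11×106/23 = 50.6957, running total 330.70
Total 330.70.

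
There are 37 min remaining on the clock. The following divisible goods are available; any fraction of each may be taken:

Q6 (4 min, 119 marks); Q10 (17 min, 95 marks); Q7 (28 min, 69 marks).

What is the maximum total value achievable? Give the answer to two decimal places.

253.43

Take in order of value per unit:
- Q6 (119/4 per unit): all 4 → value 119, running total 119.00
- Q10 (95/17 per unit): all 17 → value 95, running total 214.00
- Q7 (69/28 per unit): 16 of 28 → value 16×69/28 = 39.4286, running total 253.43
Total 253.43.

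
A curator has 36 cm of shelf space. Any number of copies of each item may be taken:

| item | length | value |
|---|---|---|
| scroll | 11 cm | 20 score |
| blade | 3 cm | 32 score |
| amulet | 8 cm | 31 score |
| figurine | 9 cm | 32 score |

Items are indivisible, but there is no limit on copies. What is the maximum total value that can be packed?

Best value-per-unit is blade at 32/3, and filling with it alone uses length 12×3=36. No mix of the others beats 12×32 = 384.

384 score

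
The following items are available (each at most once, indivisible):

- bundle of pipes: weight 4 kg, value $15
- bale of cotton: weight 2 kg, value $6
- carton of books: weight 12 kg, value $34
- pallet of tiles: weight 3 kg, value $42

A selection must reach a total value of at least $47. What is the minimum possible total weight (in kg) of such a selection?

5

Subsets with value ≥ 47, sorted by total weight:
- bale of cotton+pallet of tiles: weight 5, value 48
- bundle of pipes+pallet of tiles: weight 7, value 57
- bundle of pipes+bale of cotton+pallet of tiles: weight 9, value 63
- carton of books+pallet of tiles: weight 15, value 76
Minimum weight: 5 kg.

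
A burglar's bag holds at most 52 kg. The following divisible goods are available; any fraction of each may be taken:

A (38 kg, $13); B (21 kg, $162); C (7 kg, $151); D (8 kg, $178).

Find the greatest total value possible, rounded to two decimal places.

496.47

Take in order of value per unit:
- D (178/8 per unit): all 8 → value 178, running total 178.00
- C (151/7 per unit): all 7 → value 151, running total 329.00
- B (162/21 per unit): all 21 → value 162, running total 491.00
- A (13/38 per unit): 16 of 38 → value 16×13/38 = 5.4737, running total 496.47
Total 496.47.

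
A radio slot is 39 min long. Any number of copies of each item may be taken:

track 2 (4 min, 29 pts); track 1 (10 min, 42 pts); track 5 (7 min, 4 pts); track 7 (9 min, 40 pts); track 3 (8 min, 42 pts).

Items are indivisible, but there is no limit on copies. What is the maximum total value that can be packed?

Best value-per-unit is track 2 at 29/4, and filling with it alone uses duration 9×4=36. No mix of the others beats 9×29 = 261.

261 pts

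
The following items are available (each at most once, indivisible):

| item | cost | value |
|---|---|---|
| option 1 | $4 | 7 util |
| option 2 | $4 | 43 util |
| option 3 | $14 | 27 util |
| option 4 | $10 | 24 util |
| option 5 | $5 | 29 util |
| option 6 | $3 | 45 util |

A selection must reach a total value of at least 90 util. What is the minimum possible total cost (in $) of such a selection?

Subsets with value ≥ 90, sorted by total cost:
- option 1+option 2+option 6: cost 11, value 95
- option 2+option 5+option 6: cost 12, value 117
Minimum cost: 11 $.

11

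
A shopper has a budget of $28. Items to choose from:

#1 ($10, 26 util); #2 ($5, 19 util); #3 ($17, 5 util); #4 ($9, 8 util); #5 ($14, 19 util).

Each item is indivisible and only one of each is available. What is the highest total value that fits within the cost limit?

Check high-value combinations within $28:
- #1+#2+#4: cost 10+5+9=24, value 26+19+8=53
- #2+#4+#5: cost 5+9+14=28, value 19+8+19=46
- #1+#2: cost 10+5=15, value 26+19=45
- #1+#5: cost 10+14=24, value 26+19=45
- #2+#5: cost 5+14=19, value 19+19=38
Best: 53 util.

53 util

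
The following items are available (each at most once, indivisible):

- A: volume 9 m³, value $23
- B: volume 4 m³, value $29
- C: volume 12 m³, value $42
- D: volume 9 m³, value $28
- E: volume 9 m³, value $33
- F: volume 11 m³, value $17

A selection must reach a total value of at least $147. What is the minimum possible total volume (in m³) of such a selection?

43

Subsets with value ≥ 147, sorted by total volume:
- A+B+C+D+E: volume 43, value 155
- B+C+D+E+F: volume 45, value 149
- A+B+C+D+E+F: volume 54, value 172
Minimum volume: 43 m³.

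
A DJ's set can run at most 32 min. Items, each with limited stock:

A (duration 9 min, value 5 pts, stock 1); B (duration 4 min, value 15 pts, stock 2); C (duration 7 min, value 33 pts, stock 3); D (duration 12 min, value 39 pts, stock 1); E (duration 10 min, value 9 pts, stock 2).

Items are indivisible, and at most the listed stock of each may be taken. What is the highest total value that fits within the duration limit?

129 pts

Best selections within duration 32 and stock limits:
- 2×B + 3×C: duration 29, value 129
- 1×B + 2×C + 1×D: duration 30, value 120
Best: 129 pts.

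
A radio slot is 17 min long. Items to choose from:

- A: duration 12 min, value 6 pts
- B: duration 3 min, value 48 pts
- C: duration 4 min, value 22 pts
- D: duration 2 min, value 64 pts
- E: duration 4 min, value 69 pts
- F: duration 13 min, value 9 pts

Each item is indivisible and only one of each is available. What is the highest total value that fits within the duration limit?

Check high-value combinations within 17 min:
- B+C+D+E: duration 3+4+2+4=13, value 48+22+64+69=203
- B+D+E: duration 3+2+4=9, value 48+64+69=181
- C+D+E: duration 4+2+4=10, value 22+64+69=155
- B+C+E: duration 3+4+4=11, value 48+22+69=139
Best: 203 pts.

203 pts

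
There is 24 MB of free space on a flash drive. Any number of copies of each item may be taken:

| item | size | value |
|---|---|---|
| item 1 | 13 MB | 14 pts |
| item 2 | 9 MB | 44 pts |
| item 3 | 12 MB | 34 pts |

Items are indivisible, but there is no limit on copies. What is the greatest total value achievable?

Best value-per-unit is item 2 at 44/9, and filling with it alone uses size 2×9=18. No mix of the others beats 2×44 = 88.

88 pts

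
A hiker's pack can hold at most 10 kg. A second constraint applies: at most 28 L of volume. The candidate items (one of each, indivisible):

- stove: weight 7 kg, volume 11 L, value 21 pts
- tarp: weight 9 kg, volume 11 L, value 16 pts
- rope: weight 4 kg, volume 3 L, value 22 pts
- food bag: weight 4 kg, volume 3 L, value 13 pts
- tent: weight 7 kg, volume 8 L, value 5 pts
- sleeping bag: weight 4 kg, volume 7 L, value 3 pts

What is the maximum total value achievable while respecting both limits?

Feasible sets respecting both limits:
- rope+food bag: weight 8, volume 6, value 35
- rope+sleeping bag: weight 8, volume 10, value 25
- rope: weight 4, volume 3, value 22
- stove: weight 7, volume 11, value 21
Best: 35 pts.

35 pts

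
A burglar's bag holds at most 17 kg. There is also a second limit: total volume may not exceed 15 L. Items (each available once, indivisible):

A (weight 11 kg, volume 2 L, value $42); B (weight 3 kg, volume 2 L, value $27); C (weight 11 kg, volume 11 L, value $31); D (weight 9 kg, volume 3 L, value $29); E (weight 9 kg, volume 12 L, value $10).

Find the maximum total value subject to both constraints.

Feasible sets respecting both limits:
- A+B: weight 14, volume 4, value 69
- B+C: weight 14, volume 13, value 58
- B+D: weight 12, volume 5, value 56
- A: weight 11, volume 2, value 42
Best: $69.

$69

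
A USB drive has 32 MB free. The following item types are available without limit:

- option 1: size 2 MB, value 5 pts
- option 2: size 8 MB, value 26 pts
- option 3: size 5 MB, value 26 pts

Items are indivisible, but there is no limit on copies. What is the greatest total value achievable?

Best value-per-unit is option 3 at 26/5; filling with it alone gives 6×26 = 156.
Optimal mix: 1×option 1 + 6×option 3 → size 32, value 161.

161 pts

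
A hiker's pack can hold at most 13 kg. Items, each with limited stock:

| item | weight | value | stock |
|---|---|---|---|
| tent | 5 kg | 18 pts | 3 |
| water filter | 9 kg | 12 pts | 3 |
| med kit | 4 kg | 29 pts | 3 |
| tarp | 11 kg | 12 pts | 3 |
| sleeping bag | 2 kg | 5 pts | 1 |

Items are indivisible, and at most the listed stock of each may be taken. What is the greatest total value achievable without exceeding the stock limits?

87 pts

Top feasible selections:
- 3×med kit: weight 12, value 87
- 1×tent + 2×med kit: weight 13, value 76
Best: 87 pts.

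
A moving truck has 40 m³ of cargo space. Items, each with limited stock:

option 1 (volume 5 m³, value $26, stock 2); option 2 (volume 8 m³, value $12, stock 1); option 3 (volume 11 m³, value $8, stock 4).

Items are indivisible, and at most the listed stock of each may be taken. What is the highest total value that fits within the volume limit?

Best selections within volume 40 and stock limits:
- 2×option 1 + 1×option 2 + 2×option 3: volume 40, value 80
- 2×option 1 + 1×option 2 + 1×option 3: volume 29, value 72
Best: $80.

$80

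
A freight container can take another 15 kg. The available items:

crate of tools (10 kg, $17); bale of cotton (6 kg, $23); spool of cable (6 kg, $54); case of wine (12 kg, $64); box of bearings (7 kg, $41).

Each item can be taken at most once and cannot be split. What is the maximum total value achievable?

$95

Check high-value combinations within 15 kg:
- spool of cable+box of bearings: weight 6+7=13, value 54+41=95
- bale of cotton+spool of cable: weight 6+6=12, value 23+54=77
- case of wine: weight 12, value 64
- bale of cotton+box of bearings: weight 6+7=13, value 23+41=64
- spool of cable: weight 6, value 54
Best: $95.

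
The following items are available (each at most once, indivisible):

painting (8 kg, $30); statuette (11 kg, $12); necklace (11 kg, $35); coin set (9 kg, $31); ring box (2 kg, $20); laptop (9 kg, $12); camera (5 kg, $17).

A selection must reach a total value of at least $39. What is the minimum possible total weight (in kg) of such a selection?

10

Subsets with value ≥ 39, sorted by total weight:
- painting+ring box: weight 10, value 50
- coin set+ring box: weight 11, value 51
- necklace+ring box: weight 13, value 55
Minimum weight: 10 kg.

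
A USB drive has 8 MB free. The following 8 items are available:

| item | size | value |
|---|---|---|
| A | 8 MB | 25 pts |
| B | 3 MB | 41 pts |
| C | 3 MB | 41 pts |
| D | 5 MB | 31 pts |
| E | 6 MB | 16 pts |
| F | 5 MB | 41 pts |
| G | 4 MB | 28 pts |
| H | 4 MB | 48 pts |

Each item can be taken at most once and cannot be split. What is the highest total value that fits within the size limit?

89 pts

Check high-value combinations within 8 MB:
- B+H: size 3+4=7, value 41+48=89
- C+H: size 3+4=7, value 41+48=89
- B+C: size 3+3=6, value 41+41=82
- B+F: size 3+5=8, value 41+41=82
Best: 89 pts.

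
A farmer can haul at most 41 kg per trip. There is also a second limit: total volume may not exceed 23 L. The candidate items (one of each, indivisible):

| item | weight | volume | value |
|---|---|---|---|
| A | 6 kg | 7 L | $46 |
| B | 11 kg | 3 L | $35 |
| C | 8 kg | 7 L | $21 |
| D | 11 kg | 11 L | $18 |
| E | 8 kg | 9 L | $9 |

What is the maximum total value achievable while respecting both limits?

$102

Feasible sets respecting both limits:
- A+B+C: weight 25, volume 17, value 102
- A+B+D: weight 28, volume 21, value 99
- A+B+E: weight 25, volume 19, value 90
- A+B: weight 17, volume 10, value 81
Best: $102.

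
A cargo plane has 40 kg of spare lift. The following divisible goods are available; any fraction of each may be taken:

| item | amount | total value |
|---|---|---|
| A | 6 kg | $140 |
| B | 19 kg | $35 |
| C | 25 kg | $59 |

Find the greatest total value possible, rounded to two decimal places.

Take in order of value per unit:
- A (140/6 per unit): all 6 → value 140, running total 140.00
- C (59/25 per unit): all 25 → value 59, running total 199.00
- B (35/19 per unit): 9 of 19 → value 9×35/19 = 16.5789, running total 215.58
Total 215.58.

215.58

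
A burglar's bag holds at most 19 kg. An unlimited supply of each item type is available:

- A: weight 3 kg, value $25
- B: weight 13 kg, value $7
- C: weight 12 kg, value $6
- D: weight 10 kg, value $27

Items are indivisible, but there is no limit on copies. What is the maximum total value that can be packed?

Best value-per-unit is A at 25/3, and filling with it alone uses weight 6×3=18. No mix of the others beats 6×25 = 150.

$150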